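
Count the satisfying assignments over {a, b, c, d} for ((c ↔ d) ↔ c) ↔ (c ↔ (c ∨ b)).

8

Initial set: {(((c ↔ d) ↔ c) ↔ (c ↔ (c ∨ b)))}.
(((c ↔ d) ↔ c) ↔ (c ↔ (c ∨ b))): β-rule — branch into ((c ↔ d) ↔ c), (c ↔ (c ∨ b))  //  ¬((c ↔ d) ↔ c), ¬(c ↔ (c ∨ b)).
  branch 1 (add ((c ↔ d) ↔ c), (c ↔ (c ∨ b))):
    ((c ↔ d) ↔ c): β-rule — branch into (c ↔ d), c  //  ¬(c ↔ d), ¬c.
      branch 1.1 (add (c ↔ d), c):
        (c ↔ (c ∨ b)): β-rule — branch into c, (c ∨ b)  //  ¬c, ¬(c ∨ b).
          branch 1.1.1 (add c, (c ∨ b)):
            (c ↔ d): β-rule — branch into c, d  //  ¬c, ¬d.
              branch 1.1.1.1 (add c, d):
                (c ∨ b): β-rule — branch into c  //  b.
                  branch 1.1.1.1.1 (add c):
                    ○ open, literals {c=true, d=true}.
                  branch 1.1.1.1.2 (add b):
                    ○ open, literals {b=true, c=true, d=true}.
              branch 1.1.1.2 (add ¬c, ¬d):
                × closes — contains both c and ¬c.
          branch 1.1.2 (add ¬c, ¬(c ∨ b)):
            × closes — contains both c and ¬c.
      branch 1.2 (add ¬(c ↔ d), ¬c):
        (c ↔ (c ∨ b)): β-rule — branch into c, (c ∨ b)  //  ¬c, ¬(c ∨ b).
          branch 1.2.1 (add c, (c ∨ b)):
            × closes — contains both c and ¬c.
          branch 1.2.2 (add ¬c, ¬(c ∨ b)):
            ¬(c ∨ b): α-rule — add ¬c, ¬b.
            ¬(c ↔ d): β-rule — branch into c, ¬d  //  ¬c, d.
              branch 1.2.2.1 (add c, ¬d):
                × closes — contains both c and ¬c.
              branch 1.2.2.2 (add ¬c, d):
                ○ open, literals {b=false, c=false, d=true}.
  branch 2 (add ¬((c ↔ d) ↔ c), ¬(c ↔ (c ∨ b))):
    ¬((c ↔ d) ↔ c): β-rule — branch into (c ↔ d), ¬c  //  ¬(c ↔ d), c.
      branch 2.1 (add (c ↔ d), ¬c):
        ¬(c ↔ (c ∨ b)): β-rule — branch into c, ¬(c ∨ b)  //  ¬c, (c ∨ b).
          branch 2.1.1 (add c, ¬(c ∨ b)):
            × closes — contains both c and ¬c.
          branch 2.1.2 (add ¬c, (c ∨ b)):
            (c ↔ d): β-rule — branch into c, d  //  ¬c, ¬d.
              branch 2.1.2.1 (add c, d):
                × closes — contains both c and ¬c.
              branch 2.1.2.2 (add ¬c, ¬d):
                (c ∨ b): β-rule — branch into c  //  b.
                  branch 2.1.2.2.1 (add c):
                    × closes — contains both c and ¬c.
                  branch 2.1.2.2.2 (add b):
                    ○ open, literals {b=true, c=false, d=false}.
      branch 2.2 (add ¬(c ↔ d), c):
        ¬(c ↔ (c ∨ b)): β-rule — branch into c, ¬(c ∨ b)  //  ¬c, (c ∨ b).
          branch 2.2.1 (add c, ¬(c ∨ b)):
            ¬(c ∨ b): α-rule — add ¬c, ¬b.
            × closes — contains both c and ¬c.
          branch 2.2.2 (add ¬c, (c ∨ b)):
            × closes — contains both c and ¬c.
9 branches closed, 4 open.
Each open branch fixes some atoms; the unmentioned ones are free. Counting distinct full assignments: branch {c=true, d=true} (a, b) contributes 4 new; branch {b=true, c=true, d=true} (a) contributes 0 new; branch {b=false, c=false, d=true} (a) contributes 2 new; branch {b=true, c=false, d=false} (a) contributes 2 new. Total: 8.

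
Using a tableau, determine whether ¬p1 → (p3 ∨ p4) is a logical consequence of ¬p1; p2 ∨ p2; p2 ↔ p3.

Yes

Initial set: {¬p1; (p2 ∨ p2); (p2 ↔ p3); ¬(¬p1 → (p3 ∨ p4))}.
¬(¬p1 → (p3 ∨ p4)): α-rule — add ¬p1, ¬(p3 ∨ p4).
¬(p3 ∨ p4): α-rule — add ¬p3, ¬p4.
(p2 ∨ p2): β-rule — branch into p2  //  p2.
  branch 1 (add p2):
    (p2 ↔ p3): β-rule — branch into p2, p3  //  ¬p2, ¬p3.
      branch 1.1 (add p2, p3):
        × closes — contains both p3 and ¬p3.
      branch 1.2 (add ¬p2, ¬p3):
        × closes — contains both p2 and ¬p2.
  branch 2 (add p2):
    (p2 ↔ p3): β-rule — branch into p2, p3  //  ¬p2, ¬p3.
      branch 2.1 (add p2, p3):
        × closes — contains both p3 and ¬p3.
      branch 2.2 (add ¬p2, ¬p3):
        × closes — contains both p2 and ¬p2.
All 4 branches close.
Every branch closed, so the premises entail the conclusion.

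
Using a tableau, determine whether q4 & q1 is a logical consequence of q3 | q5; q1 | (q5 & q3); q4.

Initial set: {(q3 | q5); (q1 | (q5 & q3)); q4; ~(q4 & q1)}.
(q3 | q5): β-rule — branch into q3  //  q5.
  branch 1 (add q3):
    (q1 | (q5 & q3)): β-rule — branch into q1  //  (q5 & q3).
      branch 1.1 (add q1):
        ~(q4 & q1): β-rule — branch into ~q4  //  ~q1.
          branch 1.1.1 (add ~q4):
            × closes — contains both q4 and ~q4.
          branch 1.1.2 (add ~q1):
            × closes — contains both q1 and ~q1.
      branch 1.2 (add (q5 & q3)):
        (q5 & q3): α-rule — add q5, q3.
        ~(q4 & q1): β-rule — branch into ~q4  //  ~q1.
          branch 1.2.1 (add ~q4):
            × closes — contains both q4 and ~q4.
          branch 1.2.2 (add ~q1):
            ○ open, literals {q1=false, q3=true, q4=true, q5=true}.
  branch 2 (add q5):
    (q1 | (q5 & q3)): β-rule — branch into q1  //  (q5 & q3).
      branch 2.1 (add q1):
        ~(q4 & q1): β-rule — branch into ~q4  //  ~q1.
          branch 2.1.1 (add ~q4):
            × closes — contains both q4 and ~q4.
          branch 2.1.2 (add ~q1):
            × closes — contains both q1 and ~q1.
      branch 2.2 (add (q5 & q3)):
        (q5 & q3): α-rule — add q5, q3.
        ~(q4 & q1): β-rule — branch into ~q4  //  ~q1.
          branch 2.2.1 (add ~q4):
            × closes — contains both q4 and ~q4.
          branch 2.2.2 (add ~q1):
            ○ open, literals {q1=false, q3=true, q4=true, q5=true}.
6 branches closed, 2 open.
An open branch gives a countermodel: q1=false, q3=true, q4=true, q5=true (unmentioned atoms arbitrary); the premises hold there but the conclusion fails.

No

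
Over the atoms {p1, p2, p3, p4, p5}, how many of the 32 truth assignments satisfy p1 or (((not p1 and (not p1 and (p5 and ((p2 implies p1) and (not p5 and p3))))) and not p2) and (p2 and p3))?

16

Initial set: {T (p1 or (((not p1 and (not p1 and (p5 and ((p2 implies p1) and (not p5 and p3))))) and not p2) and (p2 and p3)))}.
T (p1 or (((not p1 and (not p1 and (p5 and ((p2 implies p1) and (not p5 and p3))))) and not p2) and (p2 and p3))): β-rule — branch into T p1  //  T (((not p1 and (not p1 and (p5 and ((p2 implies p1) and (not p5 and p3))))) and not p2) and (p2 and p3)).
  branch 1 (add T p1):
    ○ open, literals {p1=T}.
  branch 2 (add T (((not p1 and (not p1 and (p5 and ((p2 implies p1) and (not p5 and p3))))) and not p2) and (p2 and p3))):
    T (((not p1 and (not p1 and (p5 and ((p2 implies p1) and (not p5 and p3))))) and not p2) and (p2 and p3)): α-rule — add T ((not p1 and (not p1 and (p5 and ((p2 implies p1) and (not p5 and p3))))) and not p2), T (p2 and p3).
    T ((not p1 and (not p1 and (p5 and ((p2 implies p1) and (not p5 and p3))))) and not p2): α-rule — add T (not p1 and (not p1 and (p5 and ((p2 implies p1) and (not p5 and p3))))), T not p2.
    T (p2 and p3): α-rule — add T p2, T p3.
    × closes — contains both p2 and not p2.
1 branch closed, 1 open.
Each open branch fixes some atoms; the unmentioned ones are free. Counting distinct full assignments: branch {p1=T} (p2, p3, p4, p5) contributes 16 new. Total: 16.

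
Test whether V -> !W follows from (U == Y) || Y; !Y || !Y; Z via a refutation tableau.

Initial set: {((U == Y) || Y); (!Y || !Y); Z; !(V -> !W)}.
!(V -> !W): α-rule — add V, !!W.
((U == Y) || Y): β-rule — branch into (U == Y)  //  Y.
  branch 1 (add (U == Y)):
    (!Y || !Y): β-rule — branch into !Y  //  !Y.
      branch 1.1 (add !Y):
        (U == Y): β-rule — branch into U, Y  //  !U, !Y.
          branch 1.1.1 (add U, Y):
            × closes — contains both Y and !Y.
          branch 1.1.2 (add !U, !Y):
            ○ open, literals {U=false, V=true, W=true, Y=false, Z=true}.
      branch 1.2 (add !Y):
        (U == Y): β-rule — branch into U, Y  //  !U, !Y.
          branch 1.2.1 (add U, Y):
            × closes — contains both Y and !Y.
          branch 1.2.2 (add !U, !Y):
            ○ open, literals {U=false, V=true, W=true, Y=false, Z=true}.
  branch 2 (add Y):
    (!Y || !Y): β-rule — branch into !Y  //  !Y.
      branch 2.1 (add !Y):
        × closes — contains both Y and !Y.
      branch 2.2 (add !Y):
        × closes — contains both Y and !Y.
4 branches closed, 2 open.
An open branch gives a countermodel: U=false, V=true, W=true, Y=false, Z=true (unmentioned atoms arbitrary); the premises hold there but the conclusion fails.

No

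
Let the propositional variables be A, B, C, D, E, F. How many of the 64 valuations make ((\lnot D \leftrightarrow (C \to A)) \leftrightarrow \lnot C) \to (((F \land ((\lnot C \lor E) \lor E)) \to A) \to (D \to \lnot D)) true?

56

Initial set: {(((\lnot D \leftrightarrow (C \to A)) \leftrightarrow \lnot C) \to (((F \land ((\lnot C \lor E) \lor E)) \to A) \to (D \to \lnot D)))}.
(((\lnot D \leftrightarrow (C \to A)) \leftrightarrow \lnot C) \to (((F \land ((\lnot C \lor E) \lor E)) \to A) \to (D \to \lnot D))): β-rule — branch into \lnot ((\lnot D \leftrightarrow (C \to A)) \leftrightarrow \lnot C)  //  (((F \land ((\lnot C \lor E) \lor E)) \to A) \to (D \to \lnot D)).
  branch 1 (add \lnot ((\lnot D \leftrightarrow (C \to A)) \leftrightarrow \lnot C)):
    \lnot ((\lnot D \leftrightarrow (C \to A)) \leftrightarrow \lnot C): β-rule — branch into (\lnot D \leftrightarrow (C \to A)), \lnot \lnot C  //  \lnot (\lnot D \leftrightarrow (C \to A)), \lnot C.
      branch 1.1 (add (\lnot D \leftrightarrow (C \to A)), \lnot \lnot C):
        (\lnot D \leftrightarrow (C \to A)): β-rule — branch into \lnot D, (C \to A)  //  \lnot \lnot D, \lnot (C \to A).
          branch 1.1.1 (add \lnot D, (C \to A)):
            (C \to A): β-rule — branch into \lnot C  //  A.
              branch 1.1.1.1 (add \lnot C):
                × closes — contains both C and \lnot C.
              branch 1.1.1.2 (add A):
                ○ open, literals {A=1, C=1, D=0}.
          branch 1.1.2 (add \lnot \lnot D, \lnot (C \to A)):
            \lnot (C \to A): α-rule — add C, \lnot A.
            ○ open, literals {A=0, C=1, D=1}.
      branch 1.2 (add \lnot (\lnot D \leftrightarrow (C \to A)), \lnot C):
        \lnot (\lnot D \leftrightarrow (C \to A)): β-rule — branch into \lnot D, \lnot (C \to A)  //  \lnot \lnot D, (C \to A).
          branch 1.2.1 (add \lnot D, \lnot (C \to A)):
            \lnot (C \to A): α-rule — add C, \lnot A.
            × closes — contains both C and \lnot C.
          branch 1.2.2 (add \lnot \lnot D, (C \to A)):
            (C \to A): β-rule — branch into \lnot C  //  A.
              branch 1.2.2.1 (add \lnot C):
                ○ open, literals {C=0, D=1}.
              branch 1.2.2.2 (add A):
                ○ open, literals {A=1, C=0, D=1}.
  branch 2 (add (((F \land ((\lnot C \lor E) \lor E)) \to A) \to (D \to \lnot D))):
    (((F \land ((\lnot C \lor E) \lor E)) \to A) \to (D \to \lnot D)): β-rule — branch into \lnot ((F \land ((\lnot C \lor E) \lor E)) \to A)  //  (D \to \lnot D).
      branch 2.1 (add \lnot ((F \land ((\lnot C \lor E) \lor E)) \to A)):
        \lnot ((F \land ((\lnot C \lor E) \lor E)) \to A): α-rule — add (F \land ((\lnot C \lor E) \lor E)), \lnot A.
        (F \land ((\lnot C \lor E) \lor E)): α-rule — add F, ((\lnot C \lor E) \lor E).
        ((\lnot C \lor E) \lor E): β-rule — branch into (\lnot C \lor E)  //  E.
          branch 2.1.1 (add (\lnot C \lor E)):
            (\lnot C \lor E): β-rule — branch into \lnot C  //  E.
              branch 2.1.1.1 (add \lnot C):
                ○ open, literals {A=0, C=0, F=1}.
              branch 2.1.1.2 (add E):
                ○ open, literals {A=0, E=1, F=1}.
          branch 2.1.2 (add E):
            ○ open, literals {A=0, E=1, F=1}.
      branch 2.2 (add (D \to \lnot D)):
        (D \to \lnot D): β-rule — branch into \lnot D  //  \lnot D.
          branch 2.2.1 (add \lnot D):
            ○ open, literals {D=0}.
          branch 2.2.2 (add \lnot D):
            ○ open, literals {D=0}.
2 branches closed, 9 open.
Each open branch fixes some atoms; the unmentioned ones are free. Counting distinct full assignments: branch {A=1, C=1, D=0} (B, E, F) contributes 8 new; branch {A=0, C=1, D=1} (B, E, F) contributes 8 new; branch {C=0, D=1} (A, B, E, F) contributes 16 new; branch {A=1, C=0, D=1} (B, E, F) contributes 0 new; branch {A=0, C=0, F=1} (B, D, E) contributes 4 new; branch {A=0, E=1, F=1} (B, C, D) contributes 2 new; branch {A=0, E=1, F=1} (B, C, D) contributes 0 new; branch {D=0} (A, B, C, E, F) contributes 18 new; branch {D=0} (A, B, C, E, F) contributes 0 new. Total: 56.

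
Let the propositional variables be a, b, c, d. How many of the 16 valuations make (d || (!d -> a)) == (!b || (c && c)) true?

Initial set: {((d || (!d -> a)) == (!b || (c && c)))}.
((d || (!d -> a)) == (!b || (c && c))): β-rule — branch into (d || (!d -> a)), (!b || (c && c))  //  !(d || (!d -> a)), !(!b || (c && c)).
  branch 1 (add (d || (!d -> a)), (!b || (c && c))):
    (d || (!d -> a)): β-rule — branch into d  //  (!d -> a).
      branch 1.1 (add d):
        (!b || (c && c)): β-rule — branch into !b  //  (c && c).
          branch 1.1.1 (add !b):
            ○ open, literals {b=false, d=true}.
          branch 1.1.2 (add (c && c)):
            (c && c): α-rule — add c, c.
            ○ open, literals {c=true, d=true}.
      branch 1.2 (add (!d -> a)):
        (!b || (c && c)): β-rule — branch into !b  //  (c && c).
          branch 1.2.1 (add !b):
            (!d -> a): β-rule — branch into !!d  //  a.
              branch 1.2.1.1 (add !!d):
                ○ open, literals {b=false, d=true}.
              branch 1.2.1.2 (add a):
                ○ open, literals {a=true, b=false}.
          branch 1.2.2 (add (c && c)):
            (c && c): α-rule — add c, c.
            (!d -> a): β-rule — branch into !!d  //  a.
              branch 1.2.2.1 (add !!d):
                ○ open, literals {c=true, d=true}.
              branch 1.2.2.2 (add a):
                ○ open, literals {a=true, c=true}.
  branch 2 (add !(d || (!d -> a)), !(!b || (c && c))):
    !(d || (!d -> a)): α-rule — add !d, !(!d -> a).
    !(!b || (c && c)): α-rule — add !!b, !(c && c).
    !(!d -> a): α-rule — add !d, !a.
    !(c && c): β-rule — branch into !c  //  !c.
      branch 2.1 (add !c):
        ○ open, literals {a=false, b=true, c=false, d=false}.
      branch 2.2 (add !c):
        ○ open, literals {a=false, b=true, c=false, d=false}.
0 branches closed, 8 open.
Each open branch fixes some atoms; the unmentioned ones are free. Counting distinct full assignments: branch {b=false, d=true} (a, c) contributes 4 new; branch {c=true, d=true} (a, b) contributes 2 new; branch {b=false, d=true} (a, c) contributes 0 new; branch {a=true, b=false} (c, d) contributes 2 new; branch {c=true, d=true} (a, b) contributes 0 new; branch {a=true, c=true} (b, d) contributes 1 new; branch {a=false, b=true, c=false, d=false} (none free) contributes 1 new; branch {a=false, b=true, c=false, d=false} (none free) contributes 0 new. Total: 10.

10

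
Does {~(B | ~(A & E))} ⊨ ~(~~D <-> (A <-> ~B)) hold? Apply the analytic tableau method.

No

Initial set: {~(B | ~(A & E)); ~~(~~D <-> (A <-> ~B))}.
~(B | ~(A & E)): α-rule — add ~B, ~~(A & E).
~~(A & E): α-rule — add A, E.
~~(~~D <-> (A <-> ~B)): β-rule — branch into ~~D, (A <-> ~B)  //  ~~~D, ~(A <-> ~B).
  branch 1 (add ~~D, (A <-> ~B)):
    ~~D: drop double negation, giving D.
    (A <-> ~B): β-rule — branch into A, ~B  //  ~A, ~~B.
      branch 1.1 (add A, ~B):
        ○ open, literals {A=true, B=false, D=true, E=true}.
      branch 1.2 (add ~A, ~~B):
        × closes — contains both A and ~A.
  branch 2 (add ~~~D, ~(A <-> ~B)):
    ~~~D: drop double negation, giving ~D.
    ~(A <-> ~B): β-rule — branch into A, ~~B  //  ~A, ~B.
      branch 2.1 (add A, ~~B):
        × closes — contains both B and ~B.
      branch 2.2 (add ~A, ~B):
        × closes — contains both A and ~A.
3 branches closed, 1 open.
An open branch gives a countermodel: A=true, B=false, D=true, E=true (unmentioned atoms arbitrary); the premises hold there but the conclusion fails.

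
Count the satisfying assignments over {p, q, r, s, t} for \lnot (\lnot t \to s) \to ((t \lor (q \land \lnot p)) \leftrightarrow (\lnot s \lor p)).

Initial set: {T (\lnot (\lnot t \to s) \to ((t \lor (q \land \lnot p)) \leftrightarrow (\lnot s \lor p)))}.
T (\lnot (\lnot t \to s) \to ((t \lor (q \land \lnot p)) \leftrightarrow (\lnot s \lor p))): β-rule — branch into F \lnot (\lnot t \to s)  //  T ((t \lor (q \land \lnot p)) \leftrightarrow (\lnot s \lor p)).
  branch 1 (add F \lnot (\lnot t \to s)):
    F \lnot (\lnot t \to s): β-rule — branch into F \lnot t  //  T s.
      branch 1.1 (add F \lnot t):
        ○ open, literals {t=T}.
      branch 1.2 (add T s):
        ○ open, literals {s=T}.
  branch 2 (add T ((t \lor (q \land \lnot p)) \leftrightarrow (\lnot s \lor p))):
    T ((t \lor (q \land \lnot p)) \leftrightarrow (\lnot s \lor p)): β-rule — branch into T (t \lor (q \land \lnot p)), T (\lnot s \lor p)  //  F (t \lor (q \land \lnot p)), F (\lnot s \lor p).
      branch 2.1 (add T (t \lor (q \land \lnot p)), T (\lnot s \lor p)):
        T (t \lor (q \land \lnot p)): β-rule — branch into T t  //  T (q \land \lnot p).
          branch 2.1.1 (add T t):
            T (\lnot s \lor p): β-rule — branch into T \lnot s  //  T p.
              branch 2.1.1.1 (add T \lnot s):
                ○ open, literals {s=F, t=T}.
              branch 2.1.1.2 (add T p):
                ○ open, literals {p=T, t=T}.
          branch 2.1.2 (add T (q \land \lnot p)):
            T (q \land \lnot p): α-rule — add T q, T \lnot p.
            T (\lnot s \lor p): β-rule — branch into T \lnot s  //  T p.
              branch 2.1.2.1 (add T \lnot s):
                ○ open, literals {p=F, q=T, s=F}.
              branch 2.1.2.2 (add T p):
                × closes — contains both p and \lnot p.
      branch 2.2 (add F (t \lor (q \land \lnot p)), F (\lnot s \lor p)):
        F (t \lor (q \land \lnot p)): α-rule — add F t, F (q \land \lnot p).
        F (\lnot s \lor p): α-rule — add F \lnot s, F p.
        F (q \land \lnot p): β-rule — branch into F q  //  F \lnot p.
          branch 2.2.1 (add F q):
            ○ open, literals {p=F, q=F, s=T, t=F}.
          branch 2.2.2 (add F \lnot p):
            × closes — contains both p and \lnot p.
2 branches closed, 6 open.
Each open branch fixes some atoms; the unmentioned ones are free. Counting distinct full assignments: branch {t=T} (p, q, r, s) contributes 16 new; branch {s=T} (p, q, r, t) contributes 8 new; branch {s=F, t=T} (p, q, r) contributes 0 new; branch {p=T, t=T} (q, r, s) contributes 0 new; branch {p=F, q=T, s=F} (r, t) contributes 2 new; branch {p=F, q=F, s=T, t=F} (r) contributes 0 new. Total: 26.

26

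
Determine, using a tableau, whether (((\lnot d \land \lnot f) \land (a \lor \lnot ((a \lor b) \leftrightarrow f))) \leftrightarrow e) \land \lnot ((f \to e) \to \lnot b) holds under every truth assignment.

Assume the negation and expand:
Initial set: {F ((((\lnot d \land \lnot f) \land (a \lor \lnot ((a \lor b) \leftrightarrow f))) \leftrightarrow e) \land \lnot ((f \to e) \to \lnot b))}.
F ((((\lnot d \land \lnot f) \land (a \lor \lnot ((a \lor b) \leftrightarrow f))) \leftrightarrow e) \land \lnot ((f \to e) \to \lnot b)): β-rule — branch into F (((\lnot d \land \lnot f) \land (a \lor \lnot ((a \lor b) \leftrightarrow f))) \leftrightarrow e)  //  F \lnot ((f \to e) \to \lnot b).
  branch 1 (add F (((\lnot d \land \lnot f) \land (a \lor \lnot ((a \lor b) \leftrightarrow f))) \leftrightarrow e)):
    F (((\lnot d \land \lnot f) \land (a \lor \lnot ((a \lor b) \leftrightarrow f))) \leftrightarrow e): β-rule — branch into T ((\lnot d \land \lnot f) \land (a \lor \lnot ((a \lor b) \leftrightarrow f))), F e  //  F ((\lnot d \land \lnot f) \land (a \lor \lnot ((a \lor b) \leftrightarrow f))), T e.
      branch 1.1 (add T ((\lnot d \land \lnot f) \land (a \lor \lnot ((a \lor b) \leftrightarrow f))), F e):
        T ((\lnot d \land \lnot f) \land (a \lor \lnot ((a \lor b) \leftrightarrow f))): α-rule — add T (\lnot d \land \lnot f), T (a \lor \lnot ((a \lor b) \leftrightarrow f)).
        T (\lnot d \land \lnot f): α-rule — add T \lnot d, T \lnot f.
        T (a \lor \lnot ((a \lor b) \leftrightarrow f)): β-rule — branch into T a  //  T \lnot ((a \lor b) \leftrightarrow f).
          branch 1.1.1 (add T a):
            ○ open, literals {a=true, d=false, e=false, f=false}.
          branch 1.1.2 (add T \lnot ((a \lor b) \leftrightarrow f)):
            T \lnot ((a \lor b) \leftrightarrow f): β-rule — branch into T (a \lor b), F f  //  F (a \lor b), T f.
              branch 1.1.2.1 (add T (a \lor b), F f):
                T (a \lor b): β-rule — branch into T a  //  T b.
                  branch 1.1.2.1.1 (add T a):
                    ○ open, literals {a=true, d=false, e=false, f=false}.
                  branch 1.1.2.1.2 (add T b):
                    ○ open, literals {b=true, d=false, e=false, f=false}.
              branch 1.1.2.2 (add F (a \lor b), T f):
                × closes — contains both f and \lnot f.
      branch 1.2 (add F ((\lnot d \land \lnot f) \land (a \lor \lnot ((a \lor b) \leftrightarrow f))), T e):
        F ((\lnot d \land \lnot f) \land (a \lor \lnot ((a \lor b) \leftrightarrow f))): β-rule — branch into F (\lnot d \land \lnot f)  //  F (a \lor \lnot ((a \lor b) \leftrightarrow f)).
          branch 1.2.1 (add F (\lnot d \land \lnot f)):
            F (\lnot d \land \lnot f): β-rule — branch into F \lnot d  //  F \lnot f.
              branch 1.2.1.1 (add F \lnot d):
                ○ open, literals {d=true, e=true}.
              branch 1.2.1.2 (add F \lnot f):
                ○ open, literals {e=true, f=true}.
          branch 1.2.2 (add F (a \lor \lnot ((a \lor b) \leftrightarrow f))):
            F (a \lor \lnot ((a \lor b) \leftrightarrow f)): α-rule — add F a, F \lnot ((a \lor b) \leftrightarrow f).
            F \lnot ((a \lor b) \leftrightarrow f): β-rule — branch into T (a \lor b), T f  //  F (a \lor b), F f.
              branch 1.2.2.1 (add T (a \lor b), T f):
                T (a \lor b): β-rule — branch into T a  //  T b.
                  branch 1.2.2.1.1 (add T a):
                    × closes — contains both a and \lnot a.
                  branch 1.2.2.1.2 (add T b):
                    ○ open, literals {a=false, b=true, e=true, f=true}.
              branch 1.2.2.2 (add F (a \lor b), F f):
                F (a \lor b): α-rule — add F a, F b.
                ○ open, literals {a=false, b=false, e=true, f=false}.
  branch 2 (add F \lnot ((f \to e) \to \lnot b)):
    F \lnot ((f \to e) \to \lnot b): β-rule — branch into F (f \to e)  //  T \lnot b.
      branch 2.1 (add F (f \to e)):
        F (f \to e): α-rule — add T f, F e.
        ○ open, literals {e=false, f=true}.
      branch 2.2 (add T \lnot b):
        ○ open, literals {b=false}.
2 branches closed, 9 open.
An open branch gives a countermodel: a=true, d=false, e=false, f=false (unmentioned atoms arbitrary); under it the original formula is false.

Not valid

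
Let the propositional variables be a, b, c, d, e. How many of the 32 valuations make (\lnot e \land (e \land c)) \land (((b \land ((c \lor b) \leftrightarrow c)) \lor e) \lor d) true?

Initial set: {((\lnot e \land (e \land c)) \land (((b \land ((c \lor b) \leftrightarrow c)) \lor e) \lor d))}.
((\lnot e \land (e \land c)) \land (((b \land ((c \lor b) \leftrightarrow c)) \lor e) \lor d)): α-rule — add (\lnot e \land (e \land c)), (((b \land ((c \lor b) \leftrightarrow c)) \lor e) \lor d).
(\lnot e \land (e \land c)): α-rule — add \lnot e, (e \land c).
(e \land c): α-rule — add e, c.
× closes — contains both e and \lnot e.
All 1 branch closes.
No open branches: the formula has 0 satisfying assignments.

0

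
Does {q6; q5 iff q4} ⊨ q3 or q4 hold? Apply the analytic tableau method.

No

Initial set: {T q6; T (q5 iff q4); F (q3 or q4)}.
F (q3 or q4): α-rule — add F q3, F q4.
T (q5 iff q4): β-rule — branch into T q5, T q4  //  F q5, F q4.
  branch 1 (add T q5, T q4):
    × closes — contains both q4 and not q4.
  branch 2 (add F q5, F q4):
    ○ open, literals {q3=F, q4=F, q5=F, q6=T}.
1 branch closed, 1 open.
An open branch gives a countermodel: q3=F, q4=F, q5=F, q6=T (unmentioned atoms arbitrary); the premises hold there but the conclusion fails.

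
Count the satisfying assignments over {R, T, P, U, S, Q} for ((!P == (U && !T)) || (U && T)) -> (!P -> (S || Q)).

60

Initial set: {(((!P == (U && !T)) || (U && T)) -> (!P -> (S || Q)))}.
(((!P == (U && !T)) || (U && T)) -> (!P -> (S || Q))): β-rule — branch into !((!P == (U && !T)) || (U && T))  //  (!P -> (S || Q)).
  branch 1 (add !((!P == (U && !T)) || (U && T))):
    !((!P == (U && !T)) || (U && T)): α-rule — add !(!P == (U && !T)), !(U && T).
    !(!P == (U && !T)): β-rule — branch into !P, !(U && !T)  //  !!P, (U && !T).
      branch 1.1 (add !P, !(U && !T)):
        !(U && T): β-rule — branch into !U  //  !T.
          branch 1.1.1 (add !U):
            !(U && !T): β-rule — branch into !U  //  !!T.
              branch 1.1.1.1 (add !U):
                ○ open, literals {P=0, U=0}.
              branch 1.1.1.2 (add !!T):
                ○ open, literals {P=0, T=1, U=0}.
          branch 1.1.2 (add !T):
            !(U && !T): β-rule — branch into !U  //  !!T.
              branch 1.1.2.1 (add !U):
                ○ open, literals {P=0, T=0, U=0}.
              branch 1.1.2.2 (add !!T):
                × closes — contains both T and !T.
      branch 1.2 (add !!P, (U && !T)):
        (U && !T): α-rule — add U, !T.
        !(U && T): β-rule — branch into !U  //  !T.
          branch 1.2.1 (add !U):
            × closes — contains both U and !U.
          branch 1.2.2 (add !T):
            ○ open, literals {P=1, T=0, U=1}.
  branch 2 (add (!P -> (S || Q))):
    (!P -> (S || Q)): β-rule — branch into !!P  //  (S || Q).
      branch 2.1 (add !!P):
        ○ open, literals {P=1}.
      branch 2.2 (add (S || Q)):
        (S || Q): β-rule — branch into S  //  Q.
          branch 2.2.1 (add S):
            ○ open, literals {S=1}.
          branch 2.2.2 (add Q):
            ○ open, literals {Q=1}.
2 branches closed, 7 open.
Each open branch fixes some atoms; the unmentioned ones are free. Counting distinct full assignments: branch {P=0, U=0} (R, T, S, Q) contributes 16 new; branch {P=0, T=1, U=0} (R, S, Q) contributes 0 new; branch {P=0, T=0, U=0} (R, S, Q) contributes 0 new; branch {P=1, T=0, U=1} (R, S, Q) contributes 8 new; branch {P=1} (R, T, U, S, Q) contributes 24 new; branch {S=1} (R, T, P, U, Q) contributes 8 new; branch {Q=1} (R, T, P, U, S) contributes 4 new. Total: 60.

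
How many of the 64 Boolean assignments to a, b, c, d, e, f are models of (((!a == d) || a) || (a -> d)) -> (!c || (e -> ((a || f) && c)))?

Initial set: {((((!a == d) || a) || (a -> d)) -> (!c || (e -> ((a || f) && c))))}.
((((!a == d) || a) || (a -> d)) -> (!c || (e -> ((a || f) && c)))): β-rule — branch into !(((!a == d) || a) || (a -> d))  //  (!c || (e -> ((a || f) && c))).
  branch 1 (add !(((!a == d) || a) || (a -> d))):
    !(((!a == d) || a) || (a -> d)): α-rule — add !((!a == d) || a), !(a -> d).
    !((!a == d) || a): α-rule — add !(!a == d), !a.
    !(a -> d): α-rule — add a, !d.
    × closes — contains both a and !a.
  branch 2 (add (!c || (e -> ((a || f) && c)))):
    (!c || (e -> ((a || f) && c))): β-rule — branch into !c  //  (e -> ((a || f) && c)).
      branch 2.1 (add !c):
        ○ open, literals {c=false}.
      branch 2.2 (add (e -> ((a || f) && c))):
        (e -> ((a || f) && c)): β-rule — branch into !e  //  ((a || f) && c).
          branch 2.2.1 (add !e):
            ○ open, literals {e=false}.
          branch 2.2.2 (add ((a || f) && c)):
            ((a || f) && c): α-rule — add (a || f), c.
            (a || f): β-rule — branch into a  //  f.
              branch 2.2.2.1 (add a):
                ○ open, literals {a=true, c=true}.
              branch 2.2.2.2 (add f):
                ○ open, literals {c=true, f=true}.
1 branch closed, 4 open.
Each open branch fixes some atoms; the unmentioned ones are free. Counting distinct full assignments: branch {c=false} (a, b, d, e, f) contributes 32 new; branch {e=false} (a, b, c, d, f) contributes 16 new; branch {a=true, c=true} (b, d, e, f) contributes 8 new; branch {c=true, f=true} (a, b, d, e) contributes 4 new. Total: 60.

60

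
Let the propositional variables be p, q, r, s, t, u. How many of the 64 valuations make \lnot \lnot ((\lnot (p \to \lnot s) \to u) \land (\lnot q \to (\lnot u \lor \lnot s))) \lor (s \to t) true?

Initial set: {(\lnot \lnot ((\lnot (p \to \lnot s) \to u) \land (\lnot q \to (\lnot u \lor \lnot s))) \lor (s \to t))}.
(\lnot \lnot ((\lnot (p \to \lnot s) \to u) \land (\lnot q \to (\lnot u \lor \lnot s))) \lor (s \to t)): β-rule — branch into \lnot \lnot ((\lnot (p \to \lnot s) \to u) \land (\lnot q \to (\lnot u \lor \lnot s)))  //  (s \to t).
  branch 1 (add \lnot \lnot ((\lnot (p \to \lnot s) \to u) \land (\lnot q \to (\lnot u \lor \lnot s)))):
    \lnot \lnot ((\lnot (p \to \lnot s) \to u) \land (\lnot q \to (\lnot u \lor \lnot s))): drop double negation, giving ((\lnot (p \to \lnot s) \to u) \land (\lnot q \to (\lnot u \lor \lnot s))).
    ((\lnot (p \to \lnot s) \to u) \land (\lnot q \to (\lnot u \lor \lnot s))): α-rule — add (\lnot (p \to \lnot s) \to u), (\lnot q \to (\lnot u \lor \lnot s)).
    (\lnot (p \to \lnot s) \to u): β-rule — branch into \lnot \lnot (p \to \lnot s)  //  u.
      branch 1.1 (add \lnot \lnot (p \to \lnot s)):
        (\lnot q \to (\lnot u \lor \lnot s)): β-rule — branch into \lnot \lnot q  //  (\lnot u \lor \lnot s).
          branch 1.1.1 (add \lnot \lnot q):
            \lnot \lnot (p \to \lnot s): β-rule — branch into \lnot p  //  \lnot s.
              branch 1.1.1.1 (add \lnot p):
                ○ open, literals {p=0, q=1}.
              branch 1.1.1.2 (add \lnot s):
                ○ open, literals {q=1, s=0}.
          branch 1.1.2 (add (\lnot u \lor \lnot s)):
            \lnot \lnot (p \to \lnot s): β-rule — branch into \lnot p  //  \lnot s.
              branch 1.1.2.1 (add \lnot p):
                (\lnot u \lor \lnot s): β-rule — branch into \lnot u  //  \lnot s.
                  branch 1.1.2.1.1 (add \lnot u):
                    ○ open, literals {p=0, u=0}.
                  branch 1.1.2.1.2 (add \lnot s):
                    ○ open, literals {p=0, s=0}.
              branch 1.1.2.2 (add \lnot s):
                (\lnot u \lor \lnot s): β-rule — branch into \lnot u  //  \lnot s.
                  branch 1.1.2.2.1 (add \lnot u):
                    ○ open, literals {s=0, u=0}.
                  branch 1.1.2.2.2 (add \lnot s):
                    ○ open, literals {s=0}.
      branch 1.2 (add u):
        (\lnot q \to (\lnot u \lor \lnot s)): β-rule — branch into \lnot \lnot q  //  (\lnot u \lor \lnot s).
          branch 1.2.1 (add \lnot \lnot q):
            ○ open, literals {q=1, u=1}.
          branch 1.2.2 (add (\lnot u \lor \lnot s)):
            (\lnot u \lor \lnot s): β-rule — branch into \lnot u  //  \lnot s.
              branch 1.2.2.1 (add \lnot u):
                × closes — contains both u and \lnot u.
              branch 1.2.2.2 (add \lnot s):
                ○ open, literals {s=0, u=1}.
  branch 2 (add (s \to t)):
    (s \to t): β-rule — branch into \lnot s  //  t.
      branch 2.1 (add \lnot s):
        ○ open, literals {s=0}.
      branch 2.2 (add t):
        ○ open, literals {t=1}.
1 branch closed, 10 open.
Each open branch fixes some atoms; the unmentioned ones are free. Counting distinct full assignments: branch {p=0, q=1} (r, s, t, u) contributes 16 new; branch {q=1, s=0} (p, r, t, u) contributes 8 new; branch {p=0, u=0} (q, r, s, t) contributes 8 new; branch {p=0, s=0} (q, r, t, u) contributes 4 new; branch {s=0, u=0} (p, q, r, t) contributes 4 new; branch {s=0} (p, q, r, t, u) contributes 4 new; branch {q=1, u=1} (p, r, s, t) contributes 4 new; branch {s=0, u=1} (p, q, r, t) contributes 0 new; branch {s=0} (p, q, r, t, u) contributes 0 new; branch {t=1} (p, q, r, s, u) contributes 8 new. Total: 56.

56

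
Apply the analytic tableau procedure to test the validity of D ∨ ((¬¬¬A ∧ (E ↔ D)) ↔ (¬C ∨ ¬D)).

Assume the negation and expand:
Initial set: {¬(D ∨ ((¬¬¬A ∧ (E ↔ D)) ↔ (¬C ∨ ¬D)))}.
¬(D ∨ ((¬¬¬A ∧ (E ↔ D)) ↔ (¬C ∨ ¬D))): α-rule — add ¬D, ¬((¬¬¬A ∧ (E ↔ D)) ↔ (¬C ∨ ¬D)).
¬((¬¬¬A ∧ (E ↔ D)) ↔ (¬C ∨ ¬D)): β-rule — branch into (¬¬¬A ∧ (E ↔ D)), ¬(¬C ∨ ¬D)  //  ¬(¬¬¬A ∧ (E ↔ D)), (¬C ∨ ¬D).
  branch 1 (add (¬¬¬A ∧ (E ↔ D)), ¬(¬C ∨ ¬D)):
    (¬¬¬A ∧ (E ↔ D)): α-rule — add ¬¬¬A, (E ↔ D).
    ¬(¬C ∨ ¬D): α-rule — add ¬¬C, ¬¬D.
    × closes — contains both D and ¬D.
  branch 2 (add ¬(¬¬¬A ∧ (E ↔ D)), (¬C ∨ ¬D)):
    ¬(¬¬¬A ∧ (E ↔ D)): β-rule — branch into ¬¬¬¬A  //  ¬(E ↔ D).
      branch 2.1 (add ¬¬¬¬A):
        ¬¬¬¬A: drop double negation, giving ¬¬A.
        (¬C ∨ ¬D): β-rule — branch into ¬C  //  ¬D.
          branch 2.1.1 (add ¬C):
            ○ open, literals {A=T, C=F, D=F}.
          branch 2.1.2 (add ¬D):
            ○ open, literals {A=T, D=F}.
      branch 2.2 (add ¬(E ↔ D)):
        (¬C ∨ ¬D): β-rule — branch into ¬C  //  ¬D.
          branch 2.2.1 (add ¬C):
            ¬(E ↔ D): β-rule — branch into E, ¬D  //  ¬E, D.
              branch 2.2.1.1 (add E, ¬D):
                ○ open, literals {C=F, D=F, E=T}.
              branch 2.2.1.2 (add ¬E, D):
                × closes — contains both D and ¬D.
          branch 2.2.2 (add ¬D):
            ¬(E ↔ D): β-rule — branch into E, ¬D  //  ¬E, D.
              branch 2.2.2.1 (add E, ¬D):
                ○ open, literals {D=F, E=T}.
              branch 2.2.2.2 (add ¬E, D):
                × closes — contains both D and ¬D.
3 branches closed, 4 open.
An open branch gives a countermodel: A=T, C=F, D=F (unmentioned atoms arbitrary); under it the original formula is false.

Not valid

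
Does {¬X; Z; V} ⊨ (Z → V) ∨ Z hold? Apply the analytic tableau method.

Initial set: {T ¬X; T Z; T V; F ((Z → V) ∨ Z)}.
F ((Z → V) ∨ Z): α-rule — add F (Z → V), F Z.
× closes — contains both Z and ¬Z.
All 1 branch closes.
Every branch closed, so the premises entail the conclusion.

Yes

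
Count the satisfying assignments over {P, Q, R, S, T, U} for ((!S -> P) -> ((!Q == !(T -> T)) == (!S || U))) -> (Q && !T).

Initial set: {(((!S -> P) -> ((!Q == !(T -> T)) == (!S || U))) -> (Q && !T))}.
(((!S -> P) -> ((!Q == !(T -> T)) == (!S || U))) -> (Q && !T)): β-rule — branch into !((!S -> P) -> ((!Q == !(T -> T)) == (!S || U)))  //  (Q && !T).
  branch 1 (add !((!S -> P) -> ((!Q == !(T -> T)) == (!S || U)))):
    !((!S -> P) -> ((!Q == !(T -> T)) == (!S || U))): α-rule — add (!S -> P), !((!Q == !(T -> T)) == (!S || U)).
    (!S -> P): β-rule — branch into !!S  //  P.
      branch 1.1 (add !!S):
        !((!Q == !(T -> T)) == (!S || U)): β-rule — branch into (!Q == !(T -> T)), !(!S || U)  //  !(!Q == !(T -> T)), (!S || U).
          branch 1.1.1 (add (!Q == !(T -> T)), !(!S || U)):
            !(!S || U): α-rule — add !!S, !U.
            (!Q == !(T -> T)): β-rule — branch into !Q, !(T -> T)  //  !!Q, !!(T -> T).
              branch 1.1.1.1 (add !Q, !(T -> T)):
                !(T -> T): α-rule — add T, !T.
                × closes — contains both T and !T.
              branch 1.1.1.2 (add !!Q, !!(T -> T)):
                !!(T -> T): β-rule — branch into !T  //  T.
                  branch 1.1.1.2.1 (add !T):
                    ○ open, literals {Q=true, S=true, T=false, U=false}.
                  branch 1.1.1.2.2 (add T):
                    ○ open, literals {Q=true, S=true, T=true, U=false}.
          branch 1.1.2 (add !(!Q == !(T -> T)), (!S || U)):
            !(!Q == !(T -> T)): β-rule — branch into !Q, !!(T -> T)  //  !!Q, !(T -> T).
              branch 1.1.2.1 (add !Q, !!(T -> T)):
                (!S || U): β-rule — branch into !S  //  U.
                  branch 1.1.2.1.1 (add !S):
                    × closes — contains both S and !S.
                  branch 1.1.2.1.2 (add U):
                    !!(T -> T): β-rule — branch into !T  //  T.
                      branch 1.1.2.1.2.1 (add !T):
                        ○ open, literals {Q=false, S=true, T=false, U=true}.
                      branch 1.1.2.1.2.2 (add T):
                        ○ open, literals {Q=false, S=true, T=true, U=true}.
              branch 1.1.2.2 (add !!Q, !(T -> T)):
                !(T -> T): α-rule — add T, !T.
                × closes — contains both T and !T.
      branch 1.2 (add P):
        !((!Q == !(T -> T)) == (!S || U)): β-rule — branch into (!Q == !(T -> T)), !(!S || U)  //  !(!Q == !(T -> T)), (!S || U).
          branch 1.2.1 (add (!Q == !(T -> T)), !(!S || U)):
            !(!S || U): α-rule — add !!S, !U.
            (!Q == !(T -> T)): β-rule — branch into !Q, !(T -> T)  //  !!Q, !!(T -> T).
              branch 1.2.1.1 (add !Q, !(T -> T)):
                !(T -> T): α-rule — add T, !T.
                × closes — contains both T and !T.
              branch 1.2.1.2 (add !!Q, !!(T -> T)):
                !!(T -> T): β-rule — branch into !T  //  T.
                  branch 1.2.1.2.1 (add !T):
                    ○ open, literals {P=true, Q=true, S=true, T=false, U=false}.
                  branch 1.2.1.2.2 (add T):
                    ○ open, literals {P=true, Q=true, S=true, T=true, U=false}.
          branch 1.2.2 (add !(!Q == !(T -> T)), (!S || U)):
            !(!Q == !(T -> T)): β-rule — branch into !Q, !!(T -> T)  //  !!Q, !(T -> T).
              branch 1.2.2.1 (add !Q, !!(T -> T)):
                (!S || U): β-rule — branch into !S  //  U.
                  branch 1.2.2.1.1 (add !S):
                    !!(T -> T): β-rule — branch into !T  //  T.
                      branch 1.2.2.1.1.1 (add !T):
                        ○ open, literals {P=true, Q=false, S=false, T=false}.
                      branch 1.2.2.1.1.2 (add T):
                        ○ open, literals {P=true, Q=false, S=false, T=true}.
                  branch 1.2.2.1.2 (add U):
                    !!(T -> T): β-rule — branch into !T  //  T.
                      branch 1.2.2.1.2.1 (add !T):
                        ○ open, literals {P=true, Q=false, T=false, U=true}.
                      branch 1.2.2.1.2.2 (add T):
                        ○ open, literals {P=true, Q=false, T=true, U=true}.
              branch 1.2.2.2 (add !!Q, !(T -> T)):
                !(T -> T): α-rule — add T, !T.
                × closes — contains both T and !T.
  branch 2 (add (Q && !T)):
    (Q && !T): α-rule — add Q, !T.
    ○ open, literals {Q=true, T=false}.
5 branches closed, 11 open.
Each open branch fixes some atoms; the unmentioned ones are free. Counting distinct full assignments: branch {Q=true, S=true, T=false, U=false} (P, R) contributes 4 new; branch {Q=true, S=true, T=true, U=false} (P, R) contributes 4 new; branch {Q=false, S=true, T=false, U=true} (P, R) contributes 4 new; branch {Q=false, S=true, T=true, U=true} (P, R) contributes 4 new; branch {P=true, Q=true, S=true, T=false, U=false} (R) contributes 0 new; branch {P=true, Q=true, S=true, T=true, U=false} (R) contributes 0 new; branch {P=true, Q=false, S=false, T=false} (R, U) contributes 4 new; branch {P=true, Q=false, S=false, T=true} (R, U) contributes 4 new; branch {P=true, Q=false, T=false, U=true} (R, S) contributes 0 new; branch {P=true, Q=false, T=true, U=true} (R, S) contributes 0 new; branch {Q=true, T=false} (P, R, S, U) contributes 12 new. Total: 36.

36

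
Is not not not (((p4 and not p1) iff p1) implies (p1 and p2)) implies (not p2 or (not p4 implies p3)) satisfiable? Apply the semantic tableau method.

Initial set: {(not not not (((p4 and not p1) iff p1) implies (p1 and p2)) implies (not p2 or (not p4 implies p3)))}.
(not not not (((p4 and not p1) iff p1) implies (p1 and p2)) implies (not p2 or (not p4 implies p3))): β-rule — branch into not not not not (((p4 and not p1) iff p1) implies (p1 and p2))  //  (not p2 or (not p4 implies p3)).
  branch 1 (add not not not not (((p4 and not p1) iff p1) implies (p1 and p2))):
    not not not not (((p4 and not p1) iff p1) implies (p1 and p2)): drop double negation, giving not not (((p4 and not p1) iff p1) implies (p1 and p2)).
    not not (((p4 and not p1) iff p1) implies (p1 and p2)): β-rule — branch into not ((p4 and not p1) iff p1)  //  (p1 and p2).
      branch 1.1 (add not ((p4 and not p1) iff p1)):
        not ((p4 and not p1) iff p1): β-rule — branch into (p4 and not p1), not p1  //  not (p4 and not p1), p1.
          branch 1.1.1 (add (p4 and not p1), not p1):
            (p4 and not p1): α-rule — add p4, not p1.
            ○ open, literals {p1=F, p4=T}.
          branch 1.1.2 (add not (p4 and not p1), p1):
            not (p4 and not p1): β-rule — branch into not p4  //  not not p1.
              branch 1.1.2.1 (add not p4):
                ○ open, literals {p1=T, p4=F}.
              branch 1.1.2.2 (add not not p1):
                ○ open, literals {p1=T}.
      branch 1.2 (add (p1 and p2)):
        (p1 and p2): α-rule — add p1, p2.
        ○ open, literals {p1=T, p2=T}.
  branch 2 (add (not p2 or (not p4 implies p3))):
    (not p2 or (not p4 implies p3)): β-rule — branch into not p2  //  (not p4 implies p3).
      branch 2.1 (add not p2):
        ○ open, literals {p2=F}.
      branch 2.2 (add (not p4 implies p3)):
        (not p4 implies p3): β-rule — branch into not not p4  //  p3.
          branch 2.2.1 (add not not p4):
            ○ open, literals {p4=T}.
          branch 2.2.2 (add p3):
            ○ open, literals {p3=T}.
0 branches closed, 7 open.
An open branch gives a satisfying assignment: p1=F, p4=T.

Satisfiable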